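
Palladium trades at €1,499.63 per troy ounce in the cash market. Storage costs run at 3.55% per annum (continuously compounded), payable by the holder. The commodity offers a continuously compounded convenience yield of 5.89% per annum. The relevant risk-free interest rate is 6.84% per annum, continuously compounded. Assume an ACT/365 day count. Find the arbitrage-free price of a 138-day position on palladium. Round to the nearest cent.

€1,525.36 per troy ounce

Net carry = r + u − y = 0.0684 + 0.0355 − 0.0589 = 0.0450
F = S·e^((r+u−y)T) = 1499.63 · e^(0.0450 × 138/365) = 1499.63 · e^0.01701370
= 1499.63 × 1.01715926 = €1,525.36 per troy ounce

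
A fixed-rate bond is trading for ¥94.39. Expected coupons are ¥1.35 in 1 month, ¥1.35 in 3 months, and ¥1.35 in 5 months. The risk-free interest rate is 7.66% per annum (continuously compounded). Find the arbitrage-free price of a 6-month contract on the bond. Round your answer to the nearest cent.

PV(coupons) I = 1.35·e^(−0.0766·1/12) + 1.35·e^(−0.0766·3/12) + 1.35·e^(−0.0766·5/12)
I = 1.3414 + 1.3244 + 1.3076 = 3.9734
F = (S − I)·e^(rT) = (94.39 − 3.9734) · e^(0.0766·6/12)
= 90.4166 · e^0.038300 = 90.4166 × 1.039043 = ¥93.95

¥93.95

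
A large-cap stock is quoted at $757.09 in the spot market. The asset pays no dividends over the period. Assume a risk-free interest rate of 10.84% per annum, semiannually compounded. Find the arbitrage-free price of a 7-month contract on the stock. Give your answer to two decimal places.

F = S · (1+r/2)^(2T)
= 757.09 × 1.063515
F = $805.18

$805.18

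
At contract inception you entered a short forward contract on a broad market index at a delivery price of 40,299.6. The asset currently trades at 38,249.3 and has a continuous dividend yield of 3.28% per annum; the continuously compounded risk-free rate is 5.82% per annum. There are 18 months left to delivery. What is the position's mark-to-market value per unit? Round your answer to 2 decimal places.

Current fair forward for the remaining 18 months: F = S·e^((r − q)·T), (r − q) = 0.0582 − 0.0328 = 0.0254
F = 38249.3 · e^(0.0254 × 18/12) = 38249.3 × 1.03883511 = 39734.7158
Value of long forward = (F − K)·e^(−rT) = (39734.7158 − 40299.6) · e^(−0.0582·18/12)
= -564.8842 × 0.91640213 = -517.66
Short position value = −(long value) = 517.66

517.66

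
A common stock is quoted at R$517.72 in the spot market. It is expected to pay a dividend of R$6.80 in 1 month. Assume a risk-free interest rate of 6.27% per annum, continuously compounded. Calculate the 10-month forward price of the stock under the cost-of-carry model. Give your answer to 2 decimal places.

R$538.36

PV(dividends) I = 6.80·e^(−0.0627·1/12)
I = 6.7646
F = (S − I)·e^(rT) = (517.72 − 6.7646) · e^(0.0627·10/12)
= 510.9554 · e^0.052250 = 510.9554 × 1.053639 = R$538.36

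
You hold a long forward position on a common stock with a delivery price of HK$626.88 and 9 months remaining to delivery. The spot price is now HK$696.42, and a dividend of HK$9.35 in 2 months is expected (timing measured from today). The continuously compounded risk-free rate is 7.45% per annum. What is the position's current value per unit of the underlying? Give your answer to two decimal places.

PV(remaining dividends) I = 9.35·e^(−0.0745·2/12) = 9.2346
Current forward F = (S − I)·e^(rT) = (696.42 − 9.2346)·e^(0.0745·9/12) = 687.1854 × 1.057465 = 726.6745
Value (long) = (F − K)·e^(−rT) = (726.6745 − 626.88) × 0.945657 = 94.3714
Value = HK$94.37

HK$94.37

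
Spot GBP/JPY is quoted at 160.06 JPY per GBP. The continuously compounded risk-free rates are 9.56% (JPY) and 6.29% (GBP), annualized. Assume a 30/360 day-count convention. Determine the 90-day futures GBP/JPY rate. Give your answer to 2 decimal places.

161.37

F = S·e^((r_JPY − r_GBP)T) = 160.06 · e^((0.0956 − 0.0629) × 90/360)
= 160.06 · e^0.008175 = 160.06 × 1.008209
F = 161.37 JPY per GBP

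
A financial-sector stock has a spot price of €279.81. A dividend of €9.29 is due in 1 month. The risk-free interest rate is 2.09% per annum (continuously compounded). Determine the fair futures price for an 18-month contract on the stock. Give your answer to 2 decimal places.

€279.15

PV(dividends) I = 9.29·e^(−0.0209·1/12)
I = 9.2738
F = (S − I)·e^(rT) = (279.81 − 9.2738) · e^(0.0209·18/12)
= 270.5362 · e^0.031350 = 270.5362 × 1.031847 = €279.15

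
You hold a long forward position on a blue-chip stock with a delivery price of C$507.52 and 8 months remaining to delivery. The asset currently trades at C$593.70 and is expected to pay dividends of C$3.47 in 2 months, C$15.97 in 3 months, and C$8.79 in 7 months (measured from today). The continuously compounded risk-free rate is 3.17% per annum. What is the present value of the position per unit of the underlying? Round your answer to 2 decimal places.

PV(remaining dividends) I = 3.47·e^(−0.0317·2/12) + 15.97·e^(−0.0317·3/12) + 8.79·e^(−0.0317·7/12) = 27.9246
Current forward F = (S − I)·e^(rT) = (593.70 − 27.9246)·e^(0.0317·8/12) = 565.7754 × 1.021358 = 577.8592
Value (long) = (F − K)·e^(−rT) = (577.8592 − 507.52) × 0.979088 = 68.8683
Value = C$68.87

C$68.87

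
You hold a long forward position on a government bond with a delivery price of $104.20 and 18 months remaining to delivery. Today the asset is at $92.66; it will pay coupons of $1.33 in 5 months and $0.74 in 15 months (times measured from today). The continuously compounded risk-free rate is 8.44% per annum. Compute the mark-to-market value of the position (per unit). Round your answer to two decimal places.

-$1.10

PV(remaining coupons) I = 1.33·e^(−0.0844·5/12) + 0.74·e^(−0.0844·15/12) = 1.9499
Current forward F = (S − I)·e^(rT) = (92.66 − 1.9499)·e^(0.0844·18/12) = 90.7101 × 1.134963 = 102.9526
Value (long) = (F − K)·e^(−rT) = (102.9526 − 104.20) × 0.881086 = -1.0991
Value = -$1.10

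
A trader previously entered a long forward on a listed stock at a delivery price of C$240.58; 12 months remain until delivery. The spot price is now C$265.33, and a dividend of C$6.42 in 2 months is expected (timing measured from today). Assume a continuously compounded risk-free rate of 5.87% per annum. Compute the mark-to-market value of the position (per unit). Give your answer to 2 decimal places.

C$32.11

PV(remaining dividends) I = 6.42·e^(−0.0587·2/12) = 6.3575
Current forward F = (S − I)·e^(rT) = (265.33 − 6.3575)·e^(0.0587·12/12) = 258.9725 × 1.060457 = 274.6292
Value (long) = (F − K)·e^(−rT) = (274.6292 − 240.58) × 0.942990 = 32.1081
Value = C$32.11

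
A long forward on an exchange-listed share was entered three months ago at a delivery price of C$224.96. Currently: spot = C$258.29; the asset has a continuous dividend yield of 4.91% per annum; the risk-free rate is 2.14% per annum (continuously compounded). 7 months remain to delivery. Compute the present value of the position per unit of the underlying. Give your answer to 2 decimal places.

C$28.83

Current fair forward for the remaining 7 months: F = S·e^((r − q)·T), (r − q) = 0.0214 − 0.0491 = -0.0277
F = 258.29 · e^(-0.0277 × 7/12) = 258.29 × 0.983972 = 254.1501
Value of long forward = (F − K)·e^(−rT) = (254.1501 − 224.96) · e^(−0.0214·7/12)
= 29.1901 × 0.987594 = 28.83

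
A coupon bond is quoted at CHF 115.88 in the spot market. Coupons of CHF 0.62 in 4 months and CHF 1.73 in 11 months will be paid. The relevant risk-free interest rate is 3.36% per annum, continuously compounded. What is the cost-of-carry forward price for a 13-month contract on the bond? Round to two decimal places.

PV(coupons) I = 0.62·e^(−0.0336·4/12) + 1.73·e^(−0.0336·11/12)
I = 0.6131 + 1.6775 = 2.2906
F = (S − I)·e^(rT) = (115.88 − 2.2906) · e^(0.0336·13/12)
= 113.5894 · e^0.036400 = 113.5894 × 1.037071 = CHF 117.80

CHF 117.80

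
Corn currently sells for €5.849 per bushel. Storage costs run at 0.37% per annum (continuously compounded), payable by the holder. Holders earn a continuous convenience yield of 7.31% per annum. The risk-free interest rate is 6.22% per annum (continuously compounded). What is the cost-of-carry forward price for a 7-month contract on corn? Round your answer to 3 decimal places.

€5.824 per bushel

Net carry = r + u − y = 0.0622 + 0.0037 − 0.0731 = -0.0072
F = S·e^((r+u−y)T) = 5.849 · e^(-0.0072 × 7/12) = 5.849 · e^-0.004200
= 5.849 × 0.995809 = €5.824 per bushel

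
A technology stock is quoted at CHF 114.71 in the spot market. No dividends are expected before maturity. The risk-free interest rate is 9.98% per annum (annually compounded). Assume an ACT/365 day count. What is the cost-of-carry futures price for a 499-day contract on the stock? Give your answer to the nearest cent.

CHF 130.64

F = S · (1+r)^T
= 114.71 × 1.138888
F = CHF 130.64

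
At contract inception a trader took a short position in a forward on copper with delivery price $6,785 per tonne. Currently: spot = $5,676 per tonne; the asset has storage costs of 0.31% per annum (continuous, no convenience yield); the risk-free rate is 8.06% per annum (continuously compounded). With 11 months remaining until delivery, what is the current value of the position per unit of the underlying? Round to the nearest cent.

Current fair forward for the remaining 11 months: F = S·e^((r + u)·T), (r + u) = 0.0806 + 0.0031 = 0.0837
F = 5676 · e^(0.0837 × 11/12) = 5676 × 1.07974511 = 6128.6332
Value of long forward = (F − K)·e^(−rT) = (6128.6332 − 6785) · e^(−0.0806·11/12)
= -656.3668 × 0.92878005 = -609.62
Short position value = −(long value) = $609.62

$609.62 per tonne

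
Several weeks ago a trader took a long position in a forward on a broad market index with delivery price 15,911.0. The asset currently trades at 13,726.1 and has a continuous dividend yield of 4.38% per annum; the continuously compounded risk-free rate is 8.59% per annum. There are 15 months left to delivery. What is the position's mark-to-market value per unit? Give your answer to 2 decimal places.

Current fair forward for the remaining 15 months: F = S·e^((r − q)·T), (r − q) = 0.0859 − 0.0438 = 0.0421
F = 13726.1 · e^(0.0421 × 15/12) = 13726.1 × 1.05403431 = 14467.7803
Value of long forward = (F − K)·e^(−rT) = (14467.7803 − 15911.0) · e^(−0.0859·15/12)
= -1443.2197 × 0.89818879 = -1296.28

-1296.28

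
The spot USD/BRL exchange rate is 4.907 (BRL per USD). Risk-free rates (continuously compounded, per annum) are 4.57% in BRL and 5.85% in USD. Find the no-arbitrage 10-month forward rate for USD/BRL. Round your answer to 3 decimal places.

4.855

F = S·e^((r_BRL − r_USD)T) = 4.907 · e^((0.0457 − 0.0585) × 10/12)
= 4.907 · e^-0.010667 = 4.907 × 0.989390
F = 4.855 BRL per USD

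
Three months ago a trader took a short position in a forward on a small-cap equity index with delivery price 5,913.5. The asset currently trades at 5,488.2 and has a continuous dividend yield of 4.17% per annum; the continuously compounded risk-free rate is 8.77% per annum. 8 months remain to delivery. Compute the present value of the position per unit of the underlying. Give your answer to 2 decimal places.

239.94

Current fair forward for the remaining 8 months: F = S·e^((r − q)·T), (r − q) = 0.0877 − 0.0417 = 0.0460
F = 5488.2 · e^(0.0460 × 8/12) = 5488.2 × 1.03114173 = 5659.1120
Value of long forward = (F − K)·e^(−rT) = (5659.1120 − 5913.5) · e^(−0.0877·8/12)
= -254.3880 × 0.94320968 = -239.94
Short position value = −(long value) = 239.94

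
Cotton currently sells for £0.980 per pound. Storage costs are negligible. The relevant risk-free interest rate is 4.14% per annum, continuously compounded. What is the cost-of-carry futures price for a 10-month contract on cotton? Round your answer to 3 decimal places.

£1.014 per pound

F = S·e^(rT) = 0.980 · e^(0.0414 × 10/12) = 0.980 · e^0.034500
= 0.980 × 1.035102 = £1.014 per pound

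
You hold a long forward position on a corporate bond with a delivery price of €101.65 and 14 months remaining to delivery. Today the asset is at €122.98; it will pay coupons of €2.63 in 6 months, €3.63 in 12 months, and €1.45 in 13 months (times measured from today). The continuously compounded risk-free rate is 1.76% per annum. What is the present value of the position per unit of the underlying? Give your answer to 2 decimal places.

PV(remaining coupons) I = 2.63·e^(−0.0176·6/12) + 3.63·e^(−0.0176·12/12) + 1.45·e^(−0.0176·13/12) = 7.5962
Current forward F = (S − I)·e^(rT) = (122.98 − 7.5962)·e^(0.0176·14/12) = 115.3838 × 1.020746 = 117.7776
Value (long) = (F − K)·e^(−rT) = (117.7776 − 101.65) × 0.979676 = 15.7998
Value = €15.80

€15.80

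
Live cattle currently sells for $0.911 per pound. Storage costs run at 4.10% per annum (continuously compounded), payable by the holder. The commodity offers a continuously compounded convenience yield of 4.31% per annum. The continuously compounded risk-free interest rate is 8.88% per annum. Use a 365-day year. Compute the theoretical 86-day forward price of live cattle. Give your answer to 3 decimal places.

Net carry = r + u − y = 0.0888 + 0.0410 − 0.0431 = 0.0867
F = S·e^((r+u−y)T) = 0.911 · e^(0.0867 × 86/365) = 0.911 · e^0.020428
= 0.911 × 1.020638 = $0.930 per pound

$0.930 per pound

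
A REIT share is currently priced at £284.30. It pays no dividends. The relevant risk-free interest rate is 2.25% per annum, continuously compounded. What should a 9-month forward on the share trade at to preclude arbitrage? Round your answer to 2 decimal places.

F = S·e^(rT) = 284.30 · e^(0.0225 × 9/12)
= 284.30 · e^0.016875 = 284.30 × 1.017018
F = £289.14

£289.14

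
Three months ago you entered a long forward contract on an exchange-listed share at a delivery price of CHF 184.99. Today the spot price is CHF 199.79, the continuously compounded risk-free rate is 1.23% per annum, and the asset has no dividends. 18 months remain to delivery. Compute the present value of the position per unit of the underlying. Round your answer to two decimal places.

CHF 18.18

Current fair forward for the remaining 18 months: F = S·e^(r·T), r = 0.0123
F = 199.79 · e^(0.0123 × 18/12) = 199.79 × 1.018621 = 203.5103
Value of long forward = (F − K)·e^(−rT) = (203.5103 − 184.99) · e^(−0.0123·18/12)
= 18.5203 × 0.981719 = 18.18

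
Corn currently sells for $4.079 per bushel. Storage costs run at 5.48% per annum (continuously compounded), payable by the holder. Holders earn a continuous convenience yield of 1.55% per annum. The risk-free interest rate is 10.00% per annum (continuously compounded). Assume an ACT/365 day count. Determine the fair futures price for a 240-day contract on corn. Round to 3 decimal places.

$4.470 per bushel

Net carry = r + u − y = 0.1000 + 0.0548 − 0.0155 = 0.1393
F = S·e^((r+u−y)T) = 4.079 · e^(0.1393 × 240/365) = 4.079 · e^0.091595
= 4.079 × 1.095921 = $4.470 per bushel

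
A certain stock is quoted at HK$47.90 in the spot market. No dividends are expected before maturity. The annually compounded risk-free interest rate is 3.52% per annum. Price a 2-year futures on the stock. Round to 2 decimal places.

HK$51.33

F = S · (1+r)^T
= 47.90 × 1.071639
F = HK$51.33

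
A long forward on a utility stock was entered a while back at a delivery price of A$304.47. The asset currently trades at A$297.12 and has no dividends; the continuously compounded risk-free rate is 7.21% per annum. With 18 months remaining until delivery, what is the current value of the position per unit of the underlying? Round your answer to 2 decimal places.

A$23.86

Current fair forward for the remaining 18 months: F = S·e^(r·T), r = 0.0721
F = 297.12 · e^(0.0721 × 18/12) = 297.12 × 1.114215 = 331.0556
Value of long forward = (F − K)·e^(−rT) = (331.0556 − 304.47) · e^(−0.0721·18/12)
= 26.5856 × 0.897493 = 23.86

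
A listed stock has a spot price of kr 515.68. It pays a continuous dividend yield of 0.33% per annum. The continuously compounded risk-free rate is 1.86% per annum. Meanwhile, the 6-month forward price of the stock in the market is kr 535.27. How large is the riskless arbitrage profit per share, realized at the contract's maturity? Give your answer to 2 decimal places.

kr 15.63 per share

Fair forward: F* = S·e^(carry·T), with carry = (r − q) = 0.0186 − 0.0033 = 0.0153
F* = 515.68 · e^(0.0153 × 6/12) = 515.68 · e^0.007650 = 515.68 × 1.007679 = kr 519.6399
Market kr 535.27 > fair kr 519.6399: forward overpriced → cash-and-carry (buy spot, short the forward).
At maturity, profit = |F_mkt − F*| = |535.27 − 519.6399| = kr 15.63 per share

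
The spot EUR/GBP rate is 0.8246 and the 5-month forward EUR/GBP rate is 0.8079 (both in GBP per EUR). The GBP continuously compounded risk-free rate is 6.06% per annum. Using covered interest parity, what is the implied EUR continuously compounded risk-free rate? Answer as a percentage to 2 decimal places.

10.97%

F = S·e^((r_GBP − r_EUR)T) ⇒ r_EUR = r_GBP − ln(F/S)/T
ln(0.8079/0.8246) = -0.020460; /(5/12) = -0.049104
r_EUR = 0.0606 + 0.049104 = 0.109704
r_EUR = 10.97%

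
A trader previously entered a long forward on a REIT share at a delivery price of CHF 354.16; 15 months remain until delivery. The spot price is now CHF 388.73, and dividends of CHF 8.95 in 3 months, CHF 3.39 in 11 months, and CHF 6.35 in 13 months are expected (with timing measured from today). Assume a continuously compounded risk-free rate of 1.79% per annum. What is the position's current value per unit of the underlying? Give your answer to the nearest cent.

CHF 23.93

PV(remaining dividends) I = 8.95·e^(−0.0179·3/12) + 3.39·e^(−0.0179·11/12) + 6.35·e^(−0.0179·13/12) = 18.4729
Current forward F = (S − I)·e^(rT) = (388.73 − 18.4729)·e^(0.0179·15/12) = 370.2571 × 1.022627 = 378.6349
Value (long) = (F − K)·e^(−rT) = (378.6349 − 354.16) × 0.977873 = 23.9333
Value = CHF 23.93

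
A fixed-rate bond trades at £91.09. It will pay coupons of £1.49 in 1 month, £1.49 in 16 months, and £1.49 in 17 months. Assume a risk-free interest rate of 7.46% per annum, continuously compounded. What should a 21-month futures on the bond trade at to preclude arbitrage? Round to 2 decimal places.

£99.04

PV(coupons) I = 1.49·e^(−0.0746·1/12) + 1.49·e^(−0.0746·16/12) + 1.49·e^(−0.0746·17/12)
I = 1.4808 + 1.3489 + 1.3406 = 4.1703
F = (S − I)·e^(rT) = (91.09 − 4.1703) · e^(0.0746·21/12)
= 86.9197 · e^0.130550 = 86.9197 × 1.139455 = £99.04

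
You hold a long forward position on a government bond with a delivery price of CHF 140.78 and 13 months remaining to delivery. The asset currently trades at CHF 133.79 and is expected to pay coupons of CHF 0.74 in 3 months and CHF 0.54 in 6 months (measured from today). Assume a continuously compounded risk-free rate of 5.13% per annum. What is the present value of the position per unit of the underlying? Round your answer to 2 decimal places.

PV(remaining coupons) I = 0.74·e^(−0.0513·3/12) + 0.54·e^(−0.0513·6/12) = 1.2569
Current forward F = (S − I)·e^(rT) = (133.79 − 1.2569)·e^(0.0513·13/12) = 132.5331 × 1.057148 = 140.1071
Value (long) = (F − K)·e^(−rT) = (140.1071 − 140.78) × 0.945941 = -0.6365
Value = -CHF 0.64

-CHF 0.64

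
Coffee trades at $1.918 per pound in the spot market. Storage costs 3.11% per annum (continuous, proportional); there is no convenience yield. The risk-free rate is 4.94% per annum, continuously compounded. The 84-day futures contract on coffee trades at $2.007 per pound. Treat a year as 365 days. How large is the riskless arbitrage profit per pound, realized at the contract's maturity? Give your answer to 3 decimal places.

$0.053 per pound

Fair futures: F* = S·e^(carry·T), with carry = (r + u) = 0.0494 + 0.0311 = 0.0805
F* = 1.918 · e^(0.0805 × 84/365) = 1.918 · e^0.018526 = 1.918 × 1.018699 = $1.9539
Market $2.007 > fair $1.9539: forward overpriced → cash-and-carry (buy spot, short the forward).
At maturity, profit = |F_mkt − F*| = |2.007 − 1.9539| = $0.053 per pound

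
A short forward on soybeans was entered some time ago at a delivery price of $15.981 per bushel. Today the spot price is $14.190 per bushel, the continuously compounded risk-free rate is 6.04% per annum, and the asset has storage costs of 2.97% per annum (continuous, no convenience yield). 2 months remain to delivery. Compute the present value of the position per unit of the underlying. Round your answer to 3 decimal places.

$1.561 per bushel

Current fair forward for the remaining 2 months: F = S·e^((r + u)·T), (r + u) = 0.0604 + 0.0297 = 0.0901
F = 14.190 · e^(0.0901 × 2/12) = 14.190 × 1.015130 = 14.4047
Value of long forward = (F − K)·e^(−rT) = (14.4047 − 15.981) · e^(−0.0604·2/12)
= -1.5763 × 0.989984 = -1.561
Short position value = −(long value) = $1.561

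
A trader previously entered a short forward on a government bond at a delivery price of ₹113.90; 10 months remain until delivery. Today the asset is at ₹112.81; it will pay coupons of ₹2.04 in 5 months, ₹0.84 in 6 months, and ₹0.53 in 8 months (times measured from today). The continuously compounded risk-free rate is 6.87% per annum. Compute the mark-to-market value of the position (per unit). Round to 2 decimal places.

PV(remaining coupons) I = 2.04·e^(−0.0687·5/12) + 0.84·e^(−0.0687·6/12) + 0.53·e^(−0.0687·8/12) = 3.3003
Current forward F = (S − I)·e^(rT) = (112.81 − 3.3003)·e^(0.0687·10/12) = 109.5097 × 1.058921 = 115.9621
Value (long) = (F − K)·e^(−rT) = (115.9621 − 113.90) × 0.944358 = 1.9474
Short position value = −(long value) = -₹1.95

-₹1.95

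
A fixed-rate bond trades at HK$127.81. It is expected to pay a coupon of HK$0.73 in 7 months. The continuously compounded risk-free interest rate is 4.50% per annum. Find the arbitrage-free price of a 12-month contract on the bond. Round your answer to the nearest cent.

PV(coupons) I = 0.73·e^(−0.0450·7/12)
I = 0.7111
F = (S − I)·e^(rT) = (127.81 − 0.7111) · e^(0.0450·12/12)
= 127.0989 · e^0.045000 = 127.0989 × 1.046028 = HK$132.95

HK$132.95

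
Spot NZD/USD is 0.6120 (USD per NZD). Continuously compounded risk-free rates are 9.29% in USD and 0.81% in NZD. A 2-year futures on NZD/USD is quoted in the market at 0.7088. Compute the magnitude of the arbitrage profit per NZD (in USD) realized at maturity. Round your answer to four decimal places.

0.0163 per NZD (in USD)

Fair futures: F* = S·e^(carry·T), with carry = (r_USD − r_NZD) = 0.0929 − 0.0081 = 0.0848
F* = 0.6120 · e^(0.0848 × 2) = 0.6120 · e^0.169600 = 0.6120 × 1.184831 = 0.7251
Market 0.7088 < fair 0.7251: forward underpriced → reverse cash-and-carry (short spot, go long the forward).
At maturity, profit = |F_mkt − F*| = |0.7088 − 0.7251| = 0.0163 per NZD (in USD)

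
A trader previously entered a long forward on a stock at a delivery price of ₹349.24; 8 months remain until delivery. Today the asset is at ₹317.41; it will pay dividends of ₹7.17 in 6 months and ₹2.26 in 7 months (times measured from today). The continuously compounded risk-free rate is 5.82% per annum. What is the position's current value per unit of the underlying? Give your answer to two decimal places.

PV(remaining dividends) I = 7.17·e^(−0.0582·6/12) + 2.26·e^(−0.0582·7/12) = 9.1489
Current forward F = (S − I)·e^(rT) = (317.41 − 9.1489)·e^(0.0582·8/12) = 308.2611 × 1.039563 = 320.4568
Value (long) = (F − K)·e^(−rT) = (320.4568 − 349.24) × 0.961943 = -27.6878
Value = -₹27.69

-₹27.69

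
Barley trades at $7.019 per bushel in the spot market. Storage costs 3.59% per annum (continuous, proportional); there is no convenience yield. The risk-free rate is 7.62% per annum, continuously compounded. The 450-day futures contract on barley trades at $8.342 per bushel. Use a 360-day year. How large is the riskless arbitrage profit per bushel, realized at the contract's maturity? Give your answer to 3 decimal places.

$0.267 per bushel

Fair futures: F* = S·e^(carry·T), with carry = (r + u) = 0.0762 + 0.0359 = 0.1121
F* = 7.019 · e^(0.1121 × 450/360) = 7.019 · e^0.140125 = 7.019 × 1.150418 = $8.0748
Market $8.342 > fair $8.0748: forward overpriced → cash-and-carry (buy spot, short the forward).
At maturity, profit = |F_mkt − F*| = |8.342 − 8.0748| = $0.267 per bushel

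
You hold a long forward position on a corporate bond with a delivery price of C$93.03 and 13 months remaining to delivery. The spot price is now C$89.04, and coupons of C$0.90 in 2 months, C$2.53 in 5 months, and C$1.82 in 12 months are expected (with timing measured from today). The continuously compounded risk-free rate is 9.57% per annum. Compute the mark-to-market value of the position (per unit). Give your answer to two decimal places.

PV(remaining coupons) I = 0.90·e^(−0.0957·2/12) + 2.53·e^(−0.0957·5/12) + 1.82·e^(−0.0957·12/12) = 4.9708
Current forward F = (S − I)·e^(rT) = (89.04 − 4.9708)·e^(0.0957·13/12) = 84.0692 × 1.109240 = 93.2529
Value (long) = (F − K)·e^(−rT) = (93.2529 − 93.03) × 0.901518 = 0.2009
Value = C$0.20

C$0.20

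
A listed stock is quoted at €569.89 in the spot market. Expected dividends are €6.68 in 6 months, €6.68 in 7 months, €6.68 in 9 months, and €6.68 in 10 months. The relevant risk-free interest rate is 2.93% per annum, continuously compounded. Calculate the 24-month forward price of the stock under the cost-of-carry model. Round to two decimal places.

PV(dividends) I = 6.68·e^(−0.0293·6/12) + 6.68·e^(−0.0293·7/12) + 6.68·e^(−0.0293·9/12) + 6.68·e^(−0.0293·10/12)
I = 6.5829 + 6.5668 + 6.5348 + 6.5189 = 26.2034
F = (S − I)·e^(rT) = (569.89 − 26.2034) · e^(0.0293·24/12)
= 543.6866 · e^0.058600 = 543.6866 × 1.060351 = €576.50

€576.50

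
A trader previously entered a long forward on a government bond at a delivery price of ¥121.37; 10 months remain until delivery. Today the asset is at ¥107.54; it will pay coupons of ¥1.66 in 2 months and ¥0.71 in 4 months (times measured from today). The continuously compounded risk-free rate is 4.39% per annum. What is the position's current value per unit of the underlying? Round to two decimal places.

-¥11.82

PV(remaining coupons) I = 1.66·e^(−0.0439·2/12) + 0.71·e^(−0.0439·4/12) = 2.3476
Current forward F = (S − I)·e^(rT) = (107.54 − 2.3476)·e^(0.0439·10/12) = 105.1924 × 1.037261 = 109.1120
Value (long) = (F − K)·e^(−rT) = (109.1120 − 121.37) × 0.964078 = -11.8177
Value = -¥11.82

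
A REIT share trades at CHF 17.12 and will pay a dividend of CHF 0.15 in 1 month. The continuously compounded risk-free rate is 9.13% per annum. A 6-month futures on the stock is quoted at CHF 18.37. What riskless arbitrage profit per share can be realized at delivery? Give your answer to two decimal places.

PV(dividends) I = 0.15·e^(−0.0913·1/12) = 0.1489
Fair futures F* = (S − I)·e^(rT) = (17.12 − 0.1489)·e^0.045650 = 16.9711 × 1.046708 = 17.7638
Market CHF 18.37 > fair 17.7638: forward overpriced → cash-and-carry (borrow at r, buy the stock and collect the dividends, short the forward).
Profit at T = |F_mkt − F*| = |18.37 − 17.7638| = CHF 0.61 per share

CHF 0.61 per share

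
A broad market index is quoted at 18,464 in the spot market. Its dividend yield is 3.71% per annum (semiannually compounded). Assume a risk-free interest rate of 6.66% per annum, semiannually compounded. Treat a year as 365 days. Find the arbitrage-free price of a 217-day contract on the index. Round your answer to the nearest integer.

18,782

F = S · (1+r/2)^(2T) / (1+q/2)^(2T)
= 18464 × 1.039719 / 1.022095 = 18464 × 1.017243
F = 18,782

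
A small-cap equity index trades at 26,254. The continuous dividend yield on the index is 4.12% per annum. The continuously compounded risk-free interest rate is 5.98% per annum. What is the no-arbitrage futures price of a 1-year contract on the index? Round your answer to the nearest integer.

F = S·e^((r − q)T) = 26254 · e^((0.0598 − 0.0412) × 1)
= 26254 · e^0.018600 = 26254 × 1.018774
F = 26,747

26,747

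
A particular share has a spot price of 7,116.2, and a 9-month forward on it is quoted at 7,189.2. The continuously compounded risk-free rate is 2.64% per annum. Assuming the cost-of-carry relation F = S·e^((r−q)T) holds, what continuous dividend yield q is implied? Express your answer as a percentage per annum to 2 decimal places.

From F = S·e^((r−q)T): (r − q) = ln(F/S)/T
ln(7189.2/7116.2) = ln(1.010258) = 0.010206
(r − q) = 0.010206 / (9/12) = 0.013608
q = r − ln(F/S)/T = 0.0264 − 0.013608 = 0.012792
q = 1.28%

1.28%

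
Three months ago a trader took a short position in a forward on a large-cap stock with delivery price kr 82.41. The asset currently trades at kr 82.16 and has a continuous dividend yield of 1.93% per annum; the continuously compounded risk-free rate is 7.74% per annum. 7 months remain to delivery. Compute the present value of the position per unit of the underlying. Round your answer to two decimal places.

Current fair forward for the remaining 7 months: F = S·e^((r − q)·T), (r − q) = 0.0774 − 0.0193 = 0.0581
F = 82.16 · e^(0.0581 × 7/12) = 82.16 × 1.034473 = 84.9923
Value of long forward = (F − K)·e^(−rT) = (84.9923 − 82.41) · e^(−0.0774·7/12)
= 2.5823 × 0.955854 = 2.47
Short position value = −(long value) = -kr 2.47

-kr 2.47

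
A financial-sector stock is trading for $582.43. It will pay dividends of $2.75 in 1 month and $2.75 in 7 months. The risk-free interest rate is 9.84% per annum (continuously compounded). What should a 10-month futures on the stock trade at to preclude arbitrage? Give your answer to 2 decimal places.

$626.42

PV(dividends) I = 2.75·e^(−0.0984·1/12) + 2.75·e^(−0.0984·7/12)
I = 2.7275 + 2.5966 = 5.3241
F = (S − I)·e^(rT) = (582.43 − 5.3241) · e^(0.0984·10/12)
= 577.1059 · e^0.082000 = 577.1059 × 1.085456 = $626.42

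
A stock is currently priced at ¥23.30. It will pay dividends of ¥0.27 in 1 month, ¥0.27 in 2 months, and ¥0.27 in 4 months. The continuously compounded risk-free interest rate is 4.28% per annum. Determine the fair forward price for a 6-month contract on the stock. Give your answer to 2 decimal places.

¥22.98

PV(dividends) I = 0.27·e^(−0.0428·1/12) + 0.27·e^(−0.0428·2/12) + 0.27·e^(−0.0428·4/12)
I = 0.2690 + 0.2681 + 0.2662 = 0.8033
F = (S − I)·e^(rT) = (23.30 − 0.8033) · e^(0.0428·6/12)
= 22.4967 · e^0.021400 = 22.4967 × 1.021631 = ¥22.98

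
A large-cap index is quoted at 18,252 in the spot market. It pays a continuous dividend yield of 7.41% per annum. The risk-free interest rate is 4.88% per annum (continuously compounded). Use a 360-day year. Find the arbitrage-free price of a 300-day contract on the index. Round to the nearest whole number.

F = S·e^((r − q)T) = 18252 · e^((0.0488 − 0.0741) × 300/360)
= 18252 · e^-0.021083 = 18252 × 0.979138
F = 17,871

17,871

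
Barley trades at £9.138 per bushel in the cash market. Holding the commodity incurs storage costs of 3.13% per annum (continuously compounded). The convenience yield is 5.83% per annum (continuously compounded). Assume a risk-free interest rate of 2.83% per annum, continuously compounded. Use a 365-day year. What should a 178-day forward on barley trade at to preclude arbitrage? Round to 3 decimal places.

£9.144 per bushel

Net carry = r + u − y = 0.0283 + 0.0313 − 0.0583 = 0.0013
F = S·e^((r+u−y)T) = 9.138 · e^(0.0013 × 178/365) = 9.138 · e^0.000634
= 9.138 × 1.000634 = £9.144 per bushel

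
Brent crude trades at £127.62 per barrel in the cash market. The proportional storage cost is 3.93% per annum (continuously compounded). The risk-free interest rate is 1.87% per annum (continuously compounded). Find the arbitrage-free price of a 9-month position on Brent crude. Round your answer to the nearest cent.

£133.29 per barrel

Net carry = r + u − y = 0.0187 + 0.0393 − 0.0000 = 0.0580
F = S·e^((r+u−y)T) = 127.62 · e^(0.0580 × 9/12) = 127.62 · e^0.043500
= 127.62 × 1.044460 = £133.29 per barrel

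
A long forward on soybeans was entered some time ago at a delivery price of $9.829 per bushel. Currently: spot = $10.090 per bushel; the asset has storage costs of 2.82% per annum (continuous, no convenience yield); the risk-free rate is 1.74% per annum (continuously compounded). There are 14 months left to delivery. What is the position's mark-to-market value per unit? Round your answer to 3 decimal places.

$0.796 per bushel

Current fair forward for the remaining 14 months: F = S·e^((r + u)·T), (r + u) = 0.0174 + 0.0282 = 0.0456
F = 10.090 · e^(0.0456 × 14/12) = 10.090 × 1.054641 = 10.6413
Value of long forward = (F − K)·e^(−rT) = (10.6413 − 9.829) · e^(−0.0174·14/12)
= 0.8123 × 0.979905 = 0.796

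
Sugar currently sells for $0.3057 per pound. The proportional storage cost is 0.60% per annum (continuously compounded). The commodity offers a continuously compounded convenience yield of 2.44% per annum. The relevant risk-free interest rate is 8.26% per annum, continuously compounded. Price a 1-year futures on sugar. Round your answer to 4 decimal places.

Net carry = r + u − y = 0.0826 + 0.0060 − 0.0244 = 0.0642
F = S·e^((r+u−y)T) = 0.3057 · e^(0.0642 × 1) = 0.3057 · e^0.064200
= 0.3057 × 1.066306 = $0.3260 per pound

$0.3260 per pound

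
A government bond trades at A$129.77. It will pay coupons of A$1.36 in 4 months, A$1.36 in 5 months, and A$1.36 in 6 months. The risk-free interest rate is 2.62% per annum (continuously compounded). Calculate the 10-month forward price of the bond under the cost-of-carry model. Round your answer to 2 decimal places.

PV(coupons) I = 1.36·e^(−0.0262·4/12) + 1.36·e^(−0.0262·5/12) + 1.36·e^(−0.0262·6/12)
I = 1.3482 + 1.3452 + 1.3423 = 4.0357
F = (S − I)·e^(rT) = (129.77 − 4.0357) · e^(0.0262·10/12)
= 125.7343 · e^0.021833 = 125.7343 × 1.022073 = A$128.51

A$128.51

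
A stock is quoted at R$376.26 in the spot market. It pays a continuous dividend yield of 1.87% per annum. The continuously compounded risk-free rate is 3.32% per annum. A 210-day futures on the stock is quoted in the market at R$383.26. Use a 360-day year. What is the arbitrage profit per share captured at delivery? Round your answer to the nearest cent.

R$3.80 per share

Fair futures: F* = S·e^(carry·T), with carry = (r − q) = 0.0332 − 0.0187 = 0.0145
F* = 376.26 · e^(0.0145 × 210/360) = 376.26 · e^0.008458 = 376.26 × 1.008494 = R$379.4560
Market R$383.26 > fair R$379.4560: forward overpriced → cash-and-carry (buy spot, short the forward).
At maturity, profit = |F_mkt − F*| = |383.26 − 379.4560| = R$3.80 per share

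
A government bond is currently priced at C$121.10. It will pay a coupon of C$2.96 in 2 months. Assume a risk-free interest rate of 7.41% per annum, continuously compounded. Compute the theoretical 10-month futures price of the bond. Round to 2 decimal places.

C$125.70

PV(coupons) I = 2.96·e^(−0.0741·2/12)
I = 2.9237
F = (S − I)·e^(rT) = (121.10 − 2.9237) · e^(0.0741·10/12)
= 118.1763 · e^0.061750 = 118.1763 × 1.063696 = C$125.70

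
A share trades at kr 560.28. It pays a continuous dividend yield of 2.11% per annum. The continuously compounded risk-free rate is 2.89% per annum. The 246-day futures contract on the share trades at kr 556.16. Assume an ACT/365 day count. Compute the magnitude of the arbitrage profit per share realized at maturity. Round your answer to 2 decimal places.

Fair futures: F* = S·e^(carry·T), with carry = (r − q) = 0.0289 − 0.0211 = 0.0078
F* = 560.28 · e^(0.0078 × 246/365) = 560.28 · e^0.005257 = 560.28 × 1.005271 = kr 563.2332
Market kr 556.16 < fair kr 563.2332: forward underpriced → reverse cash-and-carry (short spot, go long the forward).
At maturity, profit = |F_mkt − F*| = |556.16 − 563.2332| = kr 7.07 per share

kr 7.07 per share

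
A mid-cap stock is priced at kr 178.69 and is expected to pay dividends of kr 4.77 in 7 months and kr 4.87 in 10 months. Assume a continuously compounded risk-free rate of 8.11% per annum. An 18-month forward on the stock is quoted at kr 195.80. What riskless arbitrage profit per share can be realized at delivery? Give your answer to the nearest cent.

PV(dividends) I = 4.77·e^(−0.0811·7/12) + 4.87·e^(−0.0811·10/12) = 9.1013
Fair forward F* = (S − I)·e^(rT) = (178.69 − 9.1013)·e^0.121650 = 169.5887 × 1.129359 = 191.5265
Market kr 195.80 > fair 191.5265: forward overpriced → cash-and-carry (borrow at r, buy the stock and collect the dividends, short the forward).
Profit at T = |F_mkt − F*| = |195.80 − 191.5265| = kr 4.27 per share

kr 4.27 per share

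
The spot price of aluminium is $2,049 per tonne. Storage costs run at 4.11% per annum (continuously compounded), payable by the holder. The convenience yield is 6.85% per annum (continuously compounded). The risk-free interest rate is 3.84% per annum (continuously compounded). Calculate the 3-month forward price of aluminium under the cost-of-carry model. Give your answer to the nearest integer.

$2,055 per tonne

Net carry = r + u − y = 0.0384 + 0.0411 − 0.0685 = 0.0110
F = S·e^((r+u−y)T) = 2049 · e^(0.0110 × 3/12) = 2049 · e^0.002750
= 2049 × 1.002754 = $2,055 per tonne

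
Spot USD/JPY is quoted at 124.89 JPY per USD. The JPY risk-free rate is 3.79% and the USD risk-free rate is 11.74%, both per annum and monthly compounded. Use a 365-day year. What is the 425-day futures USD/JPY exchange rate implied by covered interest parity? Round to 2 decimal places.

By covered interest parity, F = S · (1+r_JPY/12)^(12T) / (1+r_USD/12)^(12T)
= 124.89 × 1.045046 / 1.145721 = 124.89 × 0.912130
F = 113.92 JPY per USD

113.92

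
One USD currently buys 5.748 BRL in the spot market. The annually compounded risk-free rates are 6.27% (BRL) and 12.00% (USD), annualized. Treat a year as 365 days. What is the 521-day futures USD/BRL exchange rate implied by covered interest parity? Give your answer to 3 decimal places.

By covered interest parity, F = S · (1+r_BRL)^T / (1+r_USD)^T
= 5.748 × 1.090683 / 1.175584 = 5.748 × 0.927780
F = 5.333 BRL per USD

5.333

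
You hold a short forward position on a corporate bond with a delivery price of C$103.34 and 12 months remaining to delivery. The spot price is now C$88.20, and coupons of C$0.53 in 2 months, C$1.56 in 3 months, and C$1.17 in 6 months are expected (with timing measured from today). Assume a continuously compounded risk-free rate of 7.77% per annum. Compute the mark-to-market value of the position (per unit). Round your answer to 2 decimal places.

PV(remaining coupons) I = 0.53·e^(−0.0777·2/12) + 1.56·e^(−0.0777·3/12) + 1.17·e^(−0.0777·6/12) = 3.1786
Current forward F = (S − I)·e^(rT) = (88.20 − 3.1786)·e^(0.0777·12/12) = 85.0214 × 1.080798 = 91.8910
Value (long) = (F − K)·e^(−rT) = (91.8910 − 103.34) × 0.925242 = -10.5931
Short position value = −(long value) = C$10.59

C$10.59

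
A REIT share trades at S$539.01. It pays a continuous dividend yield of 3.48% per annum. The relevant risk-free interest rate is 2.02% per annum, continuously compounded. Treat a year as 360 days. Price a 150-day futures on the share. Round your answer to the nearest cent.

F = S·e^((r − q)T) = 539.01 · e^((0.0202 − 0.0348) × 150/360)
= 539.01 · e^-0.006083 = 539.01 × 0.993935
F = S$535.74

S$535.74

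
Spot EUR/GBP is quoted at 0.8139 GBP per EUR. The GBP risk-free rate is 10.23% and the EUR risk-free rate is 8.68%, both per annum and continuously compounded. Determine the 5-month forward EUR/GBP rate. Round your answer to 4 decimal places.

0.8192

F = S·e^((r_GBP − r_EUR)T) = 0.8139 · e^((0.1023 − 0.0868) × 5/12)
= 0.8139 · e^0.006458 = 0.8139 × 1.006479
F = 0.8192 GBP per EUR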